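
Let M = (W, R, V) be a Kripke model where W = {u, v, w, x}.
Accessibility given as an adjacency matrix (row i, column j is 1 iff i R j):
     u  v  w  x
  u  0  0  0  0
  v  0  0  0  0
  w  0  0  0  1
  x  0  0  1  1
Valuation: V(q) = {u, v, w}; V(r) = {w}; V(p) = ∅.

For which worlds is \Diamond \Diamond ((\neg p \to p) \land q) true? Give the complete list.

Recall that \Diamond ψ holds at a world iff ψ holds at some accessible world.
Let φ = \Diamond \Diamond ((\neg p \to p) \land q). Evaluate φ at each world:
  u (successors ∅): φ is false.
  v (successors ∅): φ is false.
  w (successors {x}): φ is false.
  x (successors {w, x}): φ is false.
For instance, at w:
  At w: \Diamond \Diamond ((\neg p \to p) \land q) requires \Diamond ((\neg p \to p) \land q) at some successor in {x}.
    At x: \Diamond ((\neg p \to p) \land q) is false.
  So \Diamond \Diamond ((\neg p \to p) \land q) is false at w.
Satisfying worlds: none.

none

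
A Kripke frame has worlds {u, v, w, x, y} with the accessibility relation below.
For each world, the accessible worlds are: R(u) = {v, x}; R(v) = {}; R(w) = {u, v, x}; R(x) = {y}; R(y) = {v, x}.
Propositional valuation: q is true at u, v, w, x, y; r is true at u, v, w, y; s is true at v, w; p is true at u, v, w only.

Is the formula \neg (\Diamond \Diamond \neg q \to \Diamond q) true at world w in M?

No

At w: \Diamond \Diamond \neg q \to \Diamond q is true, so \neg (\Diamond \Diamond \neg q \to \Diamond q) is false.
  At w: \Diamond \Diamond \neg q is false, \Diamond q is true, so \Diamond \Diamond \neg q \to \Diamond q is true.
    At w: \Diamond \Diamond \neg q requires \Diamond \neg q at some successor in {u, v, x}.
      At u: \Diamond \neg q is false.
      At v: \Diamond \neg q is false.
      At x: \Diamond \neg q is false.
    So \Diamond \Diamond \neg q is false at w.
    At w: \Diamond q requires q at some successor in {u, v, x}.
      q holds at u, so \Diamond q is true at w.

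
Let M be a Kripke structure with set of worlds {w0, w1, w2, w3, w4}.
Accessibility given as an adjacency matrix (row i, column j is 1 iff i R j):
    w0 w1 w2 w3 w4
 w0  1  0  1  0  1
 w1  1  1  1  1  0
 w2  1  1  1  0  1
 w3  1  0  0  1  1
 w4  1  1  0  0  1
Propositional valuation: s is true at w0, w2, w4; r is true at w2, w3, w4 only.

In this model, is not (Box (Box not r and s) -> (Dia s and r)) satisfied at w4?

No

At w4: Box (Box not r and s) -> (Dia s and r) is true, so not (Box (Box not r and s) -> (Dia s and r)) is false.
  At w4: Box (Box not r and s) is false, Dia s and r is true, so Box (Box not r and s) -> (Dia s and r) is true.
    At w4: Box (Box not r and s) requires Box not r and s at every successor {w0, w1, w4}.
      Box not r and s fails at w0, so Box (Box not r and s) is false at w4.
    At w4: Dia s is true, r is true, so Dia s and r is true.
      At w4: Dia s requires s at some successor in {w0, w1, w4}.
        s holds at w0, so Dia s is true at w4.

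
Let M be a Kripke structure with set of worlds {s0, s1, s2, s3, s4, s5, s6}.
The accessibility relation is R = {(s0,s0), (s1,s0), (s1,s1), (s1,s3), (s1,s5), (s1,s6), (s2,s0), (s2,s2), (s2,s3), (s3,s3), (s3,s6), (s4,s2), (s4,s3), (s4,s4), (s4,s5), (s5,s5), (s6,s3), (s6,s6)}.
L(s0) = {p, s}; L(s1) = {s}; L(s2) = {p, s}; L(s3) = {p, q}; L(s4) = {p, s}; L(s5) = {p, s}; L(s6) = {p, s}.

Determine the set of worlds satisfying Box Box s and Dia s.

Let φ = Box Box s and Dia s. Evaluate φ at each world:
  s0 (successors {s0}): φ is true.
  s1 (successors {s0, s1, s3, s5, s6}): φ is false.
  s2 (successors {s0, s2, s3}): φ is false.
  s3 (successors {s3, s6}): φ is false.
  s4 (successors {s2, s3, s4, s5}): φ is false.
  s5 (successors {s5}): φ is true.
  s6 (successors {s3, s6}): φ is false.
For instance, at s4:
  At s4: Box Box s is false, Dia s is true, so Box Box s and Dia s is false.
    At s4: Box Box s requires Box s at every successor {s2, s3, s4, s5}.
      Box s fails at s2, so Box Box s is false at s4.
    At s4: Dia s requires s at some successor in {s2, s3, s4, s5}.
      s holds at s2, so Dia s is true at s4.
Satisfying worlds: {s0, s5}

s0, s5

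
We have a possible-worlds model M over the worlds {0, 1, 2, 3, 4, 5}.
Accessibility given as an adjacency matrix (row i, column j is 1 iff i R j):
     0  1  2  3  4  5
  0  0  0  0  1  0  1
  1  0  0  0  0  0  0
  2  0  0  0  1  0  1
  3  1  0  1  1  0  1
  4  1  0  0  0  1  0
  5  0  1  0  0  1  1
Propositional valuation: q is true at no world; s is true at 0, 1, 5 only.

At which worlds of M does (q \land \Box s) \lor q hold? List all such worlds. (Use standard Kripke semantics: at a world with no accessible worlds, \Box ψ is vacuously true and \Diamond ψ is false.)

none

Let φ = (q \land \Box s) \lor q. Evaluate φ at each world:
  0 (successors {3, 5}): φ is false.
  1 (successors ∅): φ is false.
  2 (successors {3, 5}): φ is false.
  3 (successors {0, 2, 3, 5}): φ is false.
  4 (successors {0, 4}): φ is false.
  5 (successors {1, 4, 5}): φ is false.
For instance, at 5:
  At 5: q \land \Box s is false, q is false, so (q \land \Box s) \lor q is false.
    At 5: q is false, \Box s is false, so q \land \Box s is false.
      At 5: \Box s requires s at every successor {1, 4, 5}.
        s fails at 4, so \Box s is false at 5.
Satisfying worlds: none.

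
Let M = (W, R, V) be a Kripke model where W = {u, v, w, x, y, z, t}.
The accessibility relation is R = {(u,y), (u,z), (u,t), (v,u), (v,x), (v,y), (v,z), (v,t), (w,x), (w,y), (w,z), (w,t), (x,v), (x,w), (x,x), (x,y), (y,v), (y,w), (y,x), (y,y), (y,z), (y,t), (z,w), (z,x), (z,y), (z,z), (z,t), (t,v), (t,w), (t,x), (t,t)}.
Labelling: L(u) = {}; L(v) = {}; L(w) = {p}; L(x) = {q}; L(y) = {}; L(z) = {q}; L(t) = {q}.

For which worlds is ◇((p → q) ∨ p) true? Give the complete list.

Let φ = ◇((p → q) ∨ p). Evaluate φ at each world:
  u (successors {y, z, t}): φ is true.
  v (successors {u, x, y, z, t}): φ is true.
  w (successors {x, y, z, t}): φ is true.
  x (successors {v, w, x, y}): φ is true.
  y (successors {v, w, x, y, z, t}): φ is true.
  z (successors {w, x, y, z, t}): φ is true.
  t (successors {v, w, x, t}): φ is true.
For instance, at y:
  At y: ◇((p → q) ∨ p) requires (p → q) ∨ p at some successor in {v, w, x, y, z, t}.
    (p → q) ∨ p holds at v, so ◇((p → q) ∨ p) is true at y.
Satisfying worlds: {u, v, w, x, y, z, t}

u, v, w, x, y, z, t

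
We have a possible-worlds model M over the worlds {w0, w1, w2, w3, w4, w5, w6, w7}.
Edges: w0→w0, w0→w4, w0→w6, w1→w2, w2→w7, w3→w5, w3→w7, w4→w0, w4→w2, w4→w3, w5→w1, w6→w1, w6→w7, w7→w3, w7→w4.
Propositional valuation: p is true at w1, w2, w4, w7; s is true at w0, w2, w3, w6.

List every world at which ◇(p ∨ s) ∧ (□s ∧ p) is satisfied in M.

w1, w4

Let φ = ◇(p ∨ s) ∧ (□s ∧ p). Evaluate φ at each world:
  w0 (successors {w0, w4, w6}): φ is false.
  w1 (successors {w2}): φ is true.
  w2 (successors {w7}): φ is false.
  w3 (successors {w5, w7}): φ is false.
  w4 (successors {w0, w2, w3}): φ is true.
  w5 (successors {w1}): φ is false.
  w6 (successors {w1, w7}): φ is false.
  w7 (successors {w3, w4}): φ is false.
For instance, at w0:
  At w0: ◇(p ∨ s) is true, □s ∧ p is false, so ◇(p ∨ s) ∧ (□s ∧ p) is false.
    At w0: ◇(p ∨ s) requires p ∨ s at some successor in {w0, w4, w6}.
      p ∨ s holds at w0, so ◇(p ∨ s) is true at w0.
    At w0: □s is false, p is false, so □s ∧ p is false.
      At w0: □s requires s at every successor {w0, w4, w6}.
        s fails at w4, so □s is false at w0.
Satisfying worlds: {w1, w4}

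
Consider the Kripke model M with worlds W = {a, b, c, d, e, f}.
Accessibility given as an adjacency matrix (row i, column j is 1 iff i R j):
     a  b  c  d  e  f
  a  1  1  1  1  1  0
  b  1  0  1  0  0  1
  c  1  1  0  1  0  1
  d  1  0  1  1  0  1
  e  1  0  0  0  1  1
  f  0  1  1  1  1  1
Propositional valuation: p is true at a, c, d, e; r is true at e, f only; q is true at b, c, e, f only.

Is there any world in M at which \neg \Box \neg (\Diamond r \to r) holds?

Yes

Let φ = \neg \Box \neg (\Diamond r \to r). Evaluate φ at each world:
  a (successors {a, b, c, d, e}): φ is true.
  b (successors {a, c, f}): φ is true.
  c (successors {a, b, d, f}): φ is true.
  d (successors {a, c, d, f}): φ is true.
  e (successors {a, e, f}): φ is true.
  f (successors {b, c, d, e, f}): φ is true.
Detail at a (witness):
  At a: \Box \neg (\Diamond r \to r) is false, so \neg \Box \neg (\Diamond r \to r) is true.
    At a: \Box \neg (\Diamond r \to r) requires \neg (\Diamond r \to r) at every successor {a, b, c, d, e}.
      \neg (\Diamond r \to r) fails at e, so \Box \neg (\Diamond r \to r) is false at a.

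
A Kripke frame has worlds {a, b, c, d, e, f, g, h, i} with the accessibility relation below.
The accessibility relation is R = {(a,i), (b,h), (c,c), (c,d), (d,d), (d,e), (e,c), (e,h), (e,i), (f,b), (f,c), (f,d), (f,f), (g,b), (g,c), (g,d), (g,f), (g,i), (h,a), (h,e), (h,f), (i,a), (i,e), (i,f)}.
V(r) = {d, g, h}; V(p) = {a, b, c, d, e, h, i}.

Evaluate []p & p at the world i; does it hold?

Recall that []ψ holds at a world iff ψ holds at every accessible world, and <>ψ holds iff ψ holds at some accessible world.
At i: []p is false, p is true, so []p & p is false.
  At i: []p requires p at every successor {a, e, f}.
    p fails at f, so []p is false at i.

No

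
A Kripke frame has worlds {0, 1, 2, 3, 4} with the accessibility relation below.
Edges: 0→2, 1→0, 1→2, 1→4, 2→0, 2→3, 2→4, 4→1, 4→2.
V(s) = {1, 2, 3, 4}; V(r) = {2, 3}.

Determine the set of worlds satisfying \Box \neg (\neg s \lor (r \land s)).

Let φ = \Box \neg (\neg s \lor (r \land s)). Evaluate φ at each world:
  0 (successors {2}): φ is false.
  1 (successors {0, 2, 4}): φ is false.
  2 (successors {0, 3, 4}): φ is false.
  3 (successors ∅): φ is true.
  4 (successors {1, 2}): φ is false.
For instance, at 1:
  At 1: \Box \neg (\neg s \lor (r \land s)) requires \neg (\neg s \lor (r \land s)) at every successor {0, 2, 4}.
    \neg (\neg s \lor (r \land s)) fails at 0, so \Box \neg (\neg s \lor (r \land s)) is false at 1.
Satisfying worlds: {3}

3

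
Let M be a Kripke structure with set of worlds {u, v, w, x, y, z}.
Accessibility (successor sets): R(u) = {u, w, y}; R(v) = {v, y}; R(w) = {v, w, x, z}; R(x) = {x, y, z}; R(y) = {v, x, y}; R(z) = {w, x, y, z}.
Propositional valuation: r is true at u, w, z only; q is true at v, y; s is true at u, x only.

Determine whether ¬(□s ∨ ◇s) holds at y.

At y: □s ∨ ◇s is true, so ¬(□s ∨ ◇s) is false.
  At y: □s is false, ◇s is true, so □s ∨ ◇s is true.
    At y: □s requires s at every successor {v, x, y}.
      s fails at v, so □s is false at y.
    At y: ◇s requires s at some successor in {v, x, y}.
      s holds at x, so ◇s is true at y.

No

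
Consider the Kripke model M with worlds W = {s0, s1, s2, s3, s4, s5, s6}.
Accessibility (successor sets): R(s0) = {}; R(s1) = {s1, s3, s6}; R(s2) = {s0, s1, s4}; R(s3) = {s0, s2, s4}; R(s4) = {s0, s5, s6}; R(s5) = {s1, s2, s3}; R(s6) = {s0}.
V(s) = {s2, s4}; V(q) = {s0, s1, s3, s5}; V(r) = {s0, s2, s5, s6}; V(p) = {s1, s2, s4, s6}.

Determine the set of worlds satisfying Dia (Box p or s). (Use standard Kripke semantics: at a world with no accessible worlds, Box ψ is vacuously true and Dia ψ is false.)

Let φ = Dia (Box p or s). Evaluate φ at each world:
  s0 (successors ∅): φ is false.
  s1 (successors {s1, s3, s6}): φ is false.
  s2 (successors {s0, s1, s4}): φ is true.
  s3 (successors {s0, s2, s4}): φ is true.
  s4 (successors {s0, s5, s6}): φ is true.
  s5 (successors {s1, s2, s3}): φ is true.
  s6 (successors {s0}): φ is true.
For instance, at s1:
  At s1: Dia (Box p or s) requires Box p or s at some successor in {s1, s3, s6}.
    At s1: Box p or s is false.
    At s3: Box p or s is false.
    At s6: Box p or s is false.
  So Dia (Box p or s) is false at s1.
Satisfying worlds: {s2, s3, s4, s5, s6}

s2, s3, s4, s5, s6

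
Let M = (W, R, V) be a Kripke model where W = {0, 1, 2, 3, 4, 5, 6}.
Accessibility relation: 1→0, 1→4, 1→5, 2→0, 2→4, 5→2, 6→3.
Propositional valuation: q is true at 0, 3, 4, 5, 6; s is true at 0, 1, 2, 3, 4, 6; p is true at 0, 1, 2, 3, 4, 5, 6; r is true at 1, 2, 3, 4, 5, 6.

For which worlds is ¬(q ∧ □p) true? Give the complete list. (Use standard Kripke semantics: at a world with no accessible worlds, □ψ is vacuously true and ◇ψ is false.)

1, 2

Let φ = ¬(q ∧ □p). Evaluate φ at each world:
  0 (successors ∅): φ is false.
  1 (successors {0, 4, 5}): φ is true.
  2 (successors {0, 4}): φ is true.
  3 (successors ∅): φ is false.
  4 (successors ∅): φ is false.
  5 (successors {2}): φ is false.
  6 (successors {3}): φ is false.
For instance, at 5:
  At 5: q ∧ □p is true, so ¬(q ∧ □p) is false.
    At 5: q is true, □p is true, so q ∧ □p is true.
      At 5: □p requires p at every successor {2}.
        At 2: p is true.
      So □p is true at 5.
Satisfying worlds: {1, 2}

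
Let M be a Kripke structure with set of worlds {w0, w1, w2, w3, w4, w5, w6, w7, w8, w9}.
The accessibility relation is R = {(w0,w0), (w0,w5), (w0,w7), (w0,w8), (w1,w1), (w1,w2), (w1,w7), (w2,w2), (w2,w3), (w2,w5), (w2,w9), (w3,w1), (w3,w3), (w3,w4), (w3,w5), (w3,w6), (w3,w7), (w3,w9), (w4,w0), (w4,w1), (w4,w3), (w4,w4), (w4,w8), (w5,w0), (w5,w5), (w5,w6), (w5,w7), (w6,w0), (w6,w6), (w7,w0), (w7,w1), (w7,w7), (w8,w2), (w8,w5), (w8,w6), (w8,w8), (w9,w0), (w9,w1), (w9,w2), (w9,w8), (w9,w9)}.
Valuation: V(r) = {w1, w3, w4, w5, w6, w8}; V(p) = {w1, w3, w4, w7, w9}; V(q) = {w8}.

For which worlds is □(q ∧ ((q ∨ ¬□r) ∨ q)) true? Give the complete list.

Recall that □ψ holds at a world iff ψ holds at every accessible world, and ◇ψ holds iff ψ holds at some accessible world.
Let φ = □(q ∧ ((q ∨ ¬□r) ∨ q)). Evaluate φ at each world:
  w0 (successors {w0, w5, w7, w8}): φ is false.
  w1 (successors {w1, w2, w7}): φ is false.
  w2 (successors {w2, w3, w5, w9}): φ is false.
  w3 (successors {w1, w3, w4, w5, w6, w7, w9}): φ is false.
  w4 (successors {w0, w1, w3, w4, w8}): φ is false.
  w5 (successors {w0, w5, w6, w7}): φ is false.
  w6 (successors {w0, w6}): φ is false.
  w7 (successors {w0, w1, w7}): φ is false.
  w8 (successors {w2, w5, w6, w8}): φ is false.
  w9 (successors {w0, w1, w2, w8, w9}): φ is false.
For instance, at w0:
  At w0: □(q ∧ ((q ∨ ¬□r) ∨ q)) requires q ∧ ((q ∨ ¬□r) ∨ q) at every successor {w0, w5, w7, w8}.
    q ∧ ((q ∨ ¬□r) ∨ q) fails at w0, so □(q ∧ ((q ∨ ¬□r) ∨ q)) is false at w0.
      At w0: q is false, (q ∨ ¬□r) ∨ q is true, so q ∧ ((q ∨ ¬□r) ∨ q) is false.
Satisfying worlds: none.

none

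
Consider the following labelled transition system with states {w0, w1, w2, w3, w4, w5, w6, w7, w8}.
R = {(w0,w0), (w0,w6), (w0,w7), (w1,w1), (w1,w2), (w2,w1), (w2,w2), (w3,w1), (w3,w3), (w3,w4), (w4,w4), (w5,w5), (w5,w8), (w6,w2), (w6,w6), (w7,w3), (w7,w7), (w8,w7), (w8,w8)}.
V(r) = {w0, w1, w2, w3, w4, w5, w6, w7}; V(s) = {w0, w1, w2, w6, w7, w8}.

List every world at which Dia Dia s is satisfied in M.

Let φ = Dia Dia s. Evaluate φ at each world:
  w0 (successors {w0, w6, w7}): φ is true.
  w1 (successors {w1, w2}): φ is true.
  w2 (successors {w1, w2}): φ is true.
  w3 (successors {w1, w3, w4}): φ is true.
  w4 (successors {w4}): φ is false.
  w5 (successors {w5, w8}): φ is true.
  w6 (successors {w2, w6}): φ is true.
  w7 (successors {w3, w7}): φ is true.
  w8 (successors {w7, w8}): φ is true.
For instance, at w0:
  At w0: Dia Dia s requires Dia s at some successor in {w0, w6, w7}.
    Dia s holds at w0, so Dia Dia s is true at w0.
      At w0: Dia s requires s at some successor in {w0, w6, w7}.
        s holds at w0, so Dia s is true at w0.
Satisfying worlds: {w0, w1, w2, w3, w5, w6, w7, w8}

w0, w1, w2, w3, w5, w6, w7, w8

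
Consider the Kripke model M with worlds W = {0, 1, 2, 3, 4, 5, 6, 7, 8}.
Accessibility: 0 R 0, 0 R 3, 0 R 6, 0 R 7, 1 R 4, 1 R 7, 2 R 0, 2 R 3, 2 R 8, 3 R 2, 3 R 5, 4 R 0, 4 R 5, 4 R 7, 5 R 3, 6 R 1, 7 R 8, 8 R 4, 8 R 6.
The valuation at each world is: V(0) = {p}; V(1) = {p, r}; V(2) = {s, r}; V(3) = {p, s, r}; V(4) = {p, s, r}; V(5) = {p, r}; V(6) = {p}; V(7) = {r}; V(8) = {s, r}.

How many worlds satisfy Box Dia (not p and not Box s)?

1

Let φ = Box Dia (not p and not Box s). Evaluate φ at each world:
  0 (successors {0, 3, 6, 7}): φ is false.
  1 (successors {4, 7}): φ is false.
  2 (successors {0, 3, 8}): φ is false.
  3 (successors {2, 5}): φ is false.
  4 (successors {0, 5, 7}): φ is false.
  5 (successors {3}): φ is true.
  6 (successors {1}): φ is false.
  7 (successors {8}): φ is false.
  8 (successors {4, 6}): φ is false.
For instance, at 4:
  At 4: Box Dia (not p and not Box s) requires Dia (not p and not Box s) at every successor {0, 5, 7}.
    Dia (not p and not Box s) fails at 0, so Box Dia (not p and not Box s) is false at 4.
      At 0: Dia (not p and not Box s) requires not p and not Box s at some successor in {0, 3, 6, 7}.
        At 0: not p and not Box s is false.
        At 3: not p and not Box s is false.
        At 6: not p and not Box s is false.
        At 7: not p and not Box s is false.
      So Dia (not p and not Box s) is false at 0.
Satisfying worlds: {5}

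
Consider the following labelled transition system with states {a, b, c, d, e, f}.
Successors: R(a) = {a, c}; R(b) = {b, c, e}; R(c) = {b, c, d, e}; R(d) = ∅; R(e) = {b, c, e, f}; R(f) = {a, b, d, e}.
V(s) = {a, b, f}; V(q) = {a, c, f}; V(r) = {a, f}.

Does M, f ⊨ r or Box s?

Yes

At f: r is true, Box s is false, so r or Box s is true.
  At f: Box s requires s at every successor {a, b, d, e}.
    s fails at d, so Box s is false at f.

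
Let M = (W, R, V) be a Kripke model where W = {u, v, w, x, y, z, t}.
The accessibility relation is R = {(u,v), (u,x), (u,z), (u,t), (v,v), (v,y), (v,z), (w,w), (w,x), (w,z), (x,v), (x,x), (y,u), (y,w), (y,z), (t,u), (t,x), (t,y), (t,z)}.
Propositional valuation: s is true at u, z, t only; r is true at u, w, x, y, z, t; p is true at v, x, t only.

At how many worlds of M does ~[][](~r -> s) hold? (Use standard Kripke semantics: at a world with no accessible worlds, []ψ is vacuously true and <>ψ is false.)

6

Let φ = ~[][](~r -> s). Evaluate φ at each world:
  u (successors {v, x, z, t}): φ is true.
  v (successors {v, y, z}): φ is true.
  w (successors {w, x, z}): φ is true.
  x (successors {v, x}): φ is true.
  y (successors {u, w, z}): φ is true.
  z (successors ∅): φ is false.
  t (successors {u, x, y, z}): φ is true.
For instance, at w:
  At w: [][](~r -> s) is false, so ~[][](~r -> s) is true.
    At w: [][](~r -> s) requires [](~r -> s) at every successor {w, x, z}.
      [](~r -> s) fails at x, so [][](~r -> s) is false at w.
Satisfying worlds: {u, v, w, x, y, t}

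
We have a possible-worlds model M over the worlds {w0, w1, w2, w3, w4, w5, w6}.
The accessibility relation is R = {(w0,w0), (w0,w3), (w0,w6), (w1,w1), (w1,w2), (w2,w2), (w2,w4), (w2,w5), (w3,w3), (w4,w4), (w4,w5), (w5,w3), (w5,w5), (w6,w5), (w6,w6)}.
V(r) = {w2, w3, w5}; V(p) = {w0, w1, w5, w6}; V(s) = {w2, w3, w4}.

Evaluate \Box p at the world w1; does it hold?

At w1: \Box p requires p at every successor {w1, w2}.
  p fails at w2, so \Box p is false at w1.

No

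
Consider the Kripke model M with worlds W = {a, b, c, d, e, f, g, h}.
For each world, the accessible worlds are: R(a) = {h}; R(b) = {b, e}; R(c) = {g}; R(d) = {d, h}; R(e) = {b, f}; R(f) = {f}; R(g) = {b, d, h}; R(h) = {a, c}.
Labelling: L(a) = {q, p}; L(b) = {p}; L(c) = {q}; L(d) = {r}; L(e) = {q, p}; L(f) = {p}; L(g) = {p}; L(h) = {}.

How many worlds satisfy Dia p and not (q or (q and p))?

Let φ = Dia p and not (q or (q and p)). Evaluate φ at each world:
  a (successors {h}): φ is false.
  b (successors {b, e}): φ is true.
  c (successors {g}): φ is false.
  d (successors {d, h}): φ is false.
  e (successors {b, f}): φ is false.
  f (successors {f}): φ is true.
  g (successors {b, d, h}): φ is true.
  h (successors {a, c}): φ is true.
For instance, at a:
  At a: Dia p is false, not (q or (q and p)) is false, so Dia p and not (q or (q and p)) is false.
    At a: Dia p requires p at some successor in {h}.
      At h: p is false.
    So Dia p is false at a.
Satisfying worlds: {b, f, g, h}

4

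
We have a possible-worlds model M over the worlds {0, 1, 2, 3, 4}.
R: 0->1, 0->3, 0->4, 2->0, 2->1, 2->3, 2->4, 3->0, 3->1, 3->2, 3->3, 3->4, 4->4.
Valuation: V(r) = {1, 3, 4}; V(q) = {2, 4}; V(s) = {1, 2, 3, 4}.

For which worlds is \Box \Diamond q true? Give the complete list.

Let φ = \Box \Diamond q. Evaluate φ at each world:
  0 (successors {1, 3, 4}): φ is false.
  1 (successors ∅): φ is true.
  2 (successors {0, 1, 3, 4}): φ is false.
  3 (successors {0, 1, 2, 3, 4}): φ is false.
  4 (successors {4}): φ is true.
For instance, at 0:
  At 0: \Box \Diamond q requires \Diamond q at every successor {1, 3, 4}.
    \Diamond q fails at 1, so \Box \Diamond q is false at 0.
      At 1: no accessible worlds, so \Diamond q is false.
Satisfying worlds: {1, 4}

1, 4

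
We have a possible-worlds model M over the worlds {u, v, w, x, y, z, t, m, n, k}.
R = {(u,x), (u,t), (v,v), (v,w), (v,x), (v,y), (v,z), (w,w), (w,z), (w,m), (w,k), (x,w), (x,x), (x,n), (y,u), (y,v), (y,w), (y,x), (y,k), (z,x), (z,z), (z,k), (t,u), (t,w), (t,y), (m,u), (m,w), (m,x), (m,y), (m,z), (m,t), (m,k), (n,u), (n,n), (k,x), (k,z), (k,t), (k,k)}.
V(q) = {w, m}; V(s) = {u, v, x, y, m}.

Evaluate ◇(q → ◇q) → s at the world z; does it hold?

No

Recall that ◇ψ holds at a world iff ψ holds at some accessible world.
At z: ◇(q → ◇q) is true, s is false, so ◇(q → ◇q) → s is false.
  At z: ◇(q → ◇q) requires q → ◇q at some successor in {x, z, k}.
    q → ◇q holds at x, so ◇(q → ◇q) is true at z.
      At x: q is false, ◇q is true, so q → ◇q is true.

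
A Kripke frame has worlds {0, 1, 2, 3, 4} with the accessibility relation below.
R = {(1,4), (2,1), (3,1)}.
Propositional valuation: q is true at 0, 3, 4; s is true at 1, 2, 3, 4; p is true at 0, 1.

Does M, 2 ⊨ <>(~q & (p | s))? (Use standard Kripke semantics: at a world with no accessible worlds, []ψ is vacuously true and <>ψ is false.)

Yes

At 2: <>(~q & (p | s)) requires ~q & (p | s) at some successor in {1}.
  ~q & (p | s) holds at 1, so <>(~q & (p | s)) is true at 2.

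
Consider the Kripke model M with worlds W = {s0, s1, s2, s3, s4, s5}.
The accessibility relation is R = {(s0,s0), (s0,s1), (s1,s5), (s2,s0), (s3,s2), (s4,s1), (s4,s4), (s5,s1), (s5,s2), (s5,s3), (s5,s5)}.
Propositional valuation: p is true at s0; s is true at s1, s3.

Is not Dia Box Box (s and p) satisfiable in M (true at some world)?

Yes

Let φ = not Dia Box Box (s and p). Evaluate φ at each world:
  s0 (successors {s0, s1}): φ is true.
  s1 (successors {s5}): φ is true.
  s2 (successors {s0}): φ is true.
  s3 (successors {s2}): φ is true.
  s4 (successors {s1, s4}): φ is true.
  s5 (successors {s1, s2, s3, s5}): φ is true.
Detail at s0 (witness):
  At s0: Dia Box Box (s and p) is false, so not Dia Box Box (s and p) is true.
    At s0: Dia Box Box (s and p) requires Box Box (s and p) at some successor in {s0, s1}.
      At s0: Box Box (s and p) is false.
      At s1: Box Box (s and p) is false.
    So Dia Box Box (s and p) is false at s0.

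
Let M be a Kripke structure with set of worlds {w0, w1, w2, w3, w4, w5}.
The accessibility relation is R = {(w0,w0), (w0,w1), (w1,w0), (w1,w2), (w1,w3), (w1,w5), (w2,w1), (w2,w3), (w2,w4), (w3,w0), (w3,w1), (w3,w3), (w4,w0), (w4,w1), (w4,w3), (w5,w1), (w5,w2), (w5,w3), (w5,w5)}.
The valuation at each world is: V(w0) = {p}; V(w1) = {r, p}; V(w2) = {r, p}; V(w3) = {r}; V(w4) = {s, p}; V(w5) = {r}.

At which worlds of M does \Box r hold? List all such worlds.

w5

Let φ = \Box r. Evaluate φ at each world:
  w0 (successors {w0, w1}): φ is false.
  w1 (successors {w0, w2, w3, w5}): φ is false.
  w2 (successors {w1, w3, w4}): φ is false.
  w3 (successors {w0, w1, w3}): φ is false.
  w4 (successors {w0, w1, w3}): φ is false.
  w5 (successors {w1, w2, w3, w5}): φ is true.
For instance, at w2:
  At w2: \Box r requires r at every successor {w1, w3, w4}.
    r fails at w4, so \Box r is false at w2.
Satisfying worlds: {w5}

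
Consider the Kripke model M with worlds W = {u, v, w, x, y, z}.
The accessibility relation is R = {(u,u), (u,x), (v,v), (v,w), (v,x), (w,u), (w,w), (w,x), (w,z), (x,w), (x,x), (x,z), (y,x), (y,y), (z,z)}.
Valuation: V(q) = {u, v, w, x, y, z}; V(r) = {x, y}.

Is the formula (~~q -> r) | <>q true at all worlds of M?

Let φ = (~~q -> r) | <>q. Evaluate φ at each world:
  u (successors {u, x}): φ is true.
  v (successors {v, w, x}): φ is true.
  w (successors {u, w, x, z}): φ is true.
  x (successors {w, x, z}): φ is true.
  y (successors {x, y}): φ is true.
  z (successors {z}): φ is true.
For instance, at w:
  At w: ~~q -> r is false, <>q is true, so (~~q -> r) | <>q is true.
    At w: <>q requires q at some successor in {u, w, x, z}.
      q holds at u, so <>q is true at w.

Yes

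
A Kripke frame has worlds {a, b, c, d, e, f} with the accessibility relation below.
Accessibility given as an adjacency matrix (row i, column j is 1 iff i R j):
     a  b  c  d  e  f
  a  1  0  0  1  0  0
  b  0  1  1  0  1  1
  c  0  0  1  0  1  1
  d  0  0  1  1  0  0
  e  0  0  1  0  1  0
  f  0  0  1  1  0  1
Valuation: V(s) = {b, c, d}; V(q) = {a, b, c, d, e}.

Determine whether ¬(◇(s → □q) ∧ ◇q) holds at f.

At f: ◇(s → □q) ∧ ◇q is true, so ¬(◇(s → □q) ∧ ◇q) is false.
  At f: ◇(s → □q) is true, ◇q is true, so ◇(s → □q) ∧ ◇q is true.
    At f: ◇(s → □q) requires s → □q at some successor in {c, d, f}.
      s → □q holds at d, so ◇(s → □q) is true at f.
    At f: ◇q requires q at some successor in {c, d, f}.
      q holds at c, so ◇q is true at f.

No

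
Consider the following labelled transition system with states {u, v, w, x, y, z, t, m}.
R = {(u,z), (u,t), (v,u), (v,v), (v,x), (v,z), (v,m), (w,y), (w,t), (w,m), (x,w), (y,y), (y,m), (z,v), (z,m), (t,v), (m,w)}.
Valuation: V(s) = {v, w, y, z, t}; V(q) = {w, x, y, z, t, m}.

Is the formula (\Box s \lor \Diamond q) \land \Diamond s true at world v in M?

At v: \Box s \lor \Diamond q is true, \Diamond s is true, so (\Box s \lor \Diamond q) \land \Diamond s is true.
  At v: \Box s is false, \Diamond q is true, so \Box s \lor \Diamond q is true.
    At v: \Box s requires s at every successor {u, v, x, z, m}.
      s fails at u, so \Box s is false at v.
    At v: \Diamond q requires q at some successor in {u, v, x, z, m}.
      q holds at x, so \Diamond q is true at v.
  At v: \Diamond s requires s at some successor in {u, v, x, z, m}.
    s holds at v, so \Diamond s is true at v.

Yes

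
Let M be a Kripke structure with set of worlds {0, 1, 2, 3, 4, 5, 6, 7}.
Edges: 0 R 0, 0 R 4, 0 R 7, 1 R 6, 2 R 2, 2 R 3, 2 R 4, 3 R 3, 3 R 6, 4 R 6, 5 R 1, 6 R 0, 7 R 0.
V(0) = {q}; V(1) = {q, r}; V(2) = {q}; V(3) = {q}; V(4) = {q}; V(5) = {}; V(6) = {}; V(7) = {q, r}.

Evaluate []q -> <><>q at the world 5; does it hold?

No

At 5: []q is true, <><>q is false, so []q -> <><>q is false.
  At 5: []q requires q at every successor {1}.
    At 1: q is true.
  So []q is true at 5.
  At 5: <><>q requires <>q at some successor in {1}.
    At 1: <>q is false.
  So <><>q is false at 5.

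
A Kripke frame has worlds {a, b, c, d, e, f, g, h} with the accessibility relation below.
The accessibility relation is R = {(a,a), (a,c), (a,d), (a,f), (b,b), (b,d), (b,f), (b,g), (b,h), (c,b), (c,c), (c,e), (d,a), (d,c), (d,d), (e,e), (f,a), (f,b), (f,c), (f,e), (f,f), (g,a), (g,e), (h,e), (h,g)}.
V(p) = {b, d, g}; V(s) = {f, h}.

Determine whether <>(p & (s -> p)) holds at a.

Yes

Recall that <>ψ holds at a world iff ψ holds at some accessible world.
At a: <>(p & (s -> p)) requires p & (s -> p) at some successor in {a, c, d, f}.
  p & (s -> p) holds at d, so <>(p & (s -> p)) is true at a.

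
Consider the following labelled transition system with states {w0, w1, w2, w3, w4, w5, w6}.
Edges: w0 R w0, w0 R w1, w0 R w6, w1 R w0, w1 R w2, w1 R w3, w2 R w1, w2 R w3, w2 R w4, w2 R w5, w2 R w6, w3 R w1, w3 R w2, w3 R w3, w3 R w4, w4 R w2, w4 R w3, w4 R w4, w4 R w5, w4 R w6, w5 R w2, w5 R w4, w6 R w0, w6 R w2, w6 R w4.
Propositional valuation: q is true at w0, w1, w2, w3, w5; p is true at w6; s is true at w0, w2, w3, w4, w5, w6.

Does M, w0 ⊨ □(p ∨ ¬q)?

No

At w0: □(p ∨ ¬q) requires p ∨ ¬q at every successor {w0, w1, w6}.
  p ∨ ¬q fails at w0, so □(p ∨ ¬q) is false at w0.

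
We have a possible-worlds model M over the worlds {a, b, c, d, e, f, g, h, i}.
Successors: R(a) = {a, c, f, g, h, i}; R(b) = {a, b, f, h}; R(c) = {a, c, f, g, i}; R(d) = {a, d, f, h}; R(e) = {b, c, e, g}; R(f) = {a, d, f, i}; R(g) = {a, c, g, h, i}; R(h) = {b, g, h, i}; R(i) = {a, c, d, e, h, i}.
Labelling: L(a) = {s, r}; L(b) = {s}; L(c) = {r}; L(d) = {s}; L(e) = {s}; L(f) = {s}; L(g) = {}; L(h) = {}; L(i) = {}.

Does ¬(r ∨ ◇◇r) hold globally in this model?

Recall that ◇ψ holds at a world iff ψ holds at some accessible world.
Let φ = ¬(r ∨ ◇◇r). Evaluate φ at each world:
  a (successors {a, c, f, g, h, i}): φ is false.
  b (successors {a, b, f, h}): φ is false.
  c (successors {a, c, f, g, i}): φ is false.
  d (successors {a, d, f, h}): φ is false.
  e (successors {b, c, e, g}): φ is false.
  f (successors {a, d, f, i}): φ is false.
  g (successors {a, c, g, h, i}): φ is false.
  h (successors {b, g, h, i}): φ is false.
  i (successors {a, c, d, e, h, i}): φ is false.
Detail at a (counterexample):
  At a: r ∨ ◇◇r is true, so ¬(r ∨ ◇◇r) is false.
    At a: r is true, ◇◇r is true, so r ∨ ◇◇r is true.
      At a: ◇◇r requires ◇r at some successor in {a, c, f, g, h, i}.
        ◇r holds at a, so ◇◇r is true at a.

No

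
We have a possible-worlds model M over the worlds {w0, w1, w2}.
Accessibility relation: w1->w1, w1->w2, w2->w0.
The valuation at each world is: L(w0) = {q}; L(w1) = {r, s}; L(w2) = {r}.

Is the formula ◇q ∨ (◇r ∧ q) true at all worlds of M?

No

Let φ = ◇q ∨ (◇r ∧ q). Evaluate φ at each world:
  w0 (successors ∅): φ is false.
  w1 (successors {w1, w2}): φ is false.
  w2 (successors {w0}): φ is true.
Detail at w0 (counterexample):
  At w0: ◇q is false, ◇r ∧ q is false, so ◇q ∨ (◇r ∧ q) is false.
    At w0: no accessible worlds, so ◇q is false.
    At w0: ◇r is false, q is true, so ◇r ∧ q is false.
      At w0: no accessible worlds, so ◇r is false.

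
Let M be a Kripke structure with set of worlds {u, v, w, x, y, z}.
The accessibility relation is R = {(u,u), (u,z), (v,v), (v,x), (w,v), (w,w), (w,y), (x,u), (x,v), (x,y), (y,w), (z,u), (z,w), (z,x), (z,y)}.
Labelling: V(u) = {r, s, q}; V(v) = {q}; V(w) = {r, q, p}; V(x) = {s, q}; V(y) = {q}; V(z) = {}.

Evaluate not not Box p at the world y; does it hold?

At y: not Box p is false, so not not Box p is true.
  At y: Box p is true, so not Box p is false.
    At y: Box p requires p at every successor {w}.
      At w: p is true.
    So Box p is true at y.

Yes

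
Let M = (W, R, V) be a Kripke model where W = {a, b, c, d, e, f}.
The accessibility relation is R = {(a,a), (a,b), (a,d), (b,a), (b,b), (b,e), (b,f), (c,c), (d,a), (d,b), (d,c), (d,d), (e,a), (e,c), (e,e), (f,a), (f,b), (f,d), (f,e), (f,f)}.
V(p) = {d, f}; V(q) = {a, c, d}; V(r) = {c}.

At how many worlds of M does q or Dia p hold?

5

Let φ = q or Dia p. Evaluate φ at each world:
  a (successors {a, b, d}): φ is true.
  b (successors {a, b, e, f}): φ is true.
  c (successors {c}): φ is true.
  d (successors {a, b, c, d}): φ is true.
  e (successors {a, c, e}): φ is false.
  f (successors {a, b, d, e, f}): φ is true.
For instance, at e:
  At e: q is false, Dia p is false, so q or Dia p is false.
    At e: Dia p requires p at some successor in {a, c, e}.
      At a: p is false.
      At c: p is false.
      At e: p is false.
    So Dia p is false at e.
Satisfying worlds: {a, b, c, d, f}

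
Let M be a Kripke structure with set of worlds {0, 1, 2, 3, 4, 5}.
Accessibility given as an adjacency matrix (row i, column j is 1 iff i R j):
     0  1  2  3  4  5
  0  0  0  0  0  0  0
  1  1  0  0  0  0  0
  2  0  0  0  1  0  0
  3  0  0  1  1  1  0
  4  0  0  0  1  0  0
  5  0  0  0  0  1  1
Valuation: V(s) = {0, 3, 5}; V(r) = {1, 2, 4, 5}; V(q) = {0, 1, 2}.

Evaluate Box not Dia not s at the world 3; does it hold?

At 3: Box not Dia not s requires not Dia not s at every successor {2, 3, 4}.
  not Dia not s fails at 3, so Box not Dia not s is false at 3.
    At 3: Dia not s is true, so not Dia not s is false.
      At 3: Dia not s requires not s at some successor in {2, 3, 4}.
        not s holds at 2, so Dia not s is true at 3.

No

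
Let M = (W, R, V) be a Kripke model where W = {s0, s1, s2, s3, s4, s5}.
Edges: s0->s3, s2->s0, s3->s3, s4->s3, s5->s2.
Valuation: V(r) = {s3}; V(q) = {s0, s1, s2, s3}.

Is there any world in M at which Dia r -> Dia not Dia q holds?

Yes

Let φ = Dia r -> Dia not Dia q. Evaluate φ at each world:
  s0 (successors {s3}): φ is false.
  s1 (successors ∅): φ is true.
  s2 (successors {s0}): φ is true.
  s3 (successors {s3}): φ is false.
  s4 (successors {s3}): φ is false.
  s5 (successors {s2}): φ is true.
Detail at s1 (witness):
  At s1: Dia r is false, Dia not Dia q is false, so Dia r -> Dia not Dia q is true.
    At s1: no accessible worlds, so Dia r is false.
    At s1: no accessible worlds, so Dia not Dia q is false.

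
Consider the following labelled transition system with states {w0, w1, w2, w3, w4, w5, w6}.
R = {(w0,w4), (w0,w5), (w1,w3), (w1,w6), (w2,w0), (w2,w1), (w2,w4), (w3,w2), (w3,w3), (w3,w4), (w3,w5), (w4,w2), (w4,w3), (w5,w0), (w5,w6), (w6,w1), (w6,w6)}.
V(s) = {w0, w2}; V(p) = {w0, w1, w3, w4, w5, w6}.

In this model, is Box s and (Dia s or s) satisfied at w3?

No

At w3: Box s is false, Dia s or s is true, so Box s and (Dia s or s) is false.
  At w3: Box s requires s at every successor {w2, w3, w4, w5}.
    s fails at w3, so Box s is false at w3.
  At w3: Dia s is true, s is false, so Dia s or s is true.
    At w3: Dia s requires s at some successor in {w2, w3, w4, w5}.
      s holds at w2, so Dia s is true at w3.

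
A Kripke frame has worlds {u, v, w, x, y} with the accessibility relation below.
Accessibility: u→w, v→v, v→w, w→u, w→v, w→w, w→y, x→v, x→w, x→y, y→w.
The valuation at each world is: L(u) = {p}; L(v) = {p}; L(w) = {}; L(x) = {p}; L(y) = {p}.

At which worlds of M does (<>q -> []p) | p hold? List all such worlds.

Let φ = (<>q -> []p) | p. Evaluate φ at each world:
  u (successors {w}): φ is true.
  v (successors {v, w}): φ is true.
  w (successors {u, v, w, y}): φ is true.
  x (successors {v, w, y}): φ is true.
  y (successors {w}): φ is true.
For instance, at x:
  At x: <>q -> []p is true, p is true, so (<>q -> []p) | p is true.
    At x: <>q is false, []p is false, so <>q -> []p is true.
      At x: <>q requires q at some successor in {v, w, y}.
        At v: q is false.
        At w: q is false.
        At y: q is false.
      So <>q is false at x.
      At x: []p requires p at every successor {v, w, y}.
        p fails at w, so []p is false at x.
Satisfying worlds: {u, v, w, x, y}

u, v, w, x, y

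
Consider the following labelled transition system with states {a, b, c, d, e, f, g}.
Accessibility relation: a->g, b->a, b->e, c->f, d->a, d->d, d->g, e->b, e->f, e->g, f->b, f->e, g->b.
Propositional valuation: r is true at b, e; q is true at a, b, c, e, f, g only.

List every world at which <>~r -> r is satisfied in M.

b, e, f, g

Let φ = <>~r -> r. Evaluate φ at each world:
  a (successors {g}): φ is false.
  b (successors {a, e}): φ is true.
  c (successors {f}): φ is false.
  d (successors {a, d, g}): φ is false.
  e (successors {b, f, g}): φ is true.
  f (successors {b, e}): φ is true.
  g (successors {b}): φ is true.
For instance, at b:
  At b: <>~r is true, r is true, so <>~r -> r is true.
    At b: <>~r requires ~r at some successor in {a, e}.
      ~r holds at a, so <>~r is true at b.
Satisfying worlds: {b, e, f, g}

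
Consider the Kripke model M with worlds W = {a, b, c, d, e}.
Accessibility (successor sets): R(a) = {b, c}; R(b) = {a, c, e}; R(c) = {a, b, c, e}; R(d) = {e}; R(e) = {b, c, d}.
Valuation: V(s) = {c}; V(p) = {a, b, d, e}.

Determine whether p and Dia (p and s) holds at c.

Recall that Dia ψ holds at a world iff ψ holds at some accessible world.
At c: p is false, Dia (p and s) is false, so p and Dia (p and s) is false.
  At c: Dia (p and s) requires p and s at some successor in {a, b, c, e}.
    At a: p and s is false.
    At b: p and s is false.
    At c: p and s is false.
    At e: p and s is false.
  So Dia (p and s) is false at c.

No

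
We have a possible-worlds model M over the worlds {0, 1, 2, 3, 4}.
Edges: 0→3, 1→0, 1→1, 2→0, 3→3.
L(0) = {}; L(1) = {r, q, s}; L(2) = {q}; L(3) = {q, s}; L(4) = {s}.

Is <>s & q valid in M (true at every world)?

No

Let φ = <>s & q. Evaluate φ at each world:
  0 (successors {3}): φ is false.
  1 (successors {0, 1}): φ is true.
  2 (successors {0}): φ is false.
  3 (successors {3}): φ is true.
  4 (successors ∅): φ is false.
Detail at 0 (counterexample):
  At 0: <>s is true, q is false, so <>s & q is false.
    At 0: <>s requires s at some successor in {3}.
      s holds at 3, so <>s is true at 0.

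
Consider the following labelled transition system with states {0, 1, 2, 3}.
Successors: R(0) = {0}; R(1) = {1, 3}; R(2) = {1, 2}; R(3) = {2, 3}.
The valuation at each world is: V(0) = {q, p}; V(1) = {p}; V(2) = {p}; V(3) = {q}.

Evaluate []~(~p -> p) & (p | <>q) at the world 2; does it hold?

No

At 2: []~(~p -> p) is false, p | <>q is true, so []~(~p -> p) & (p | <>q) is false.
  At 2: []~(~p -> p) requires ~(~p -> p) at every successor {1, 2}.
    ~(~p -> p) fails at 1, so []~(~p -> p) is false at 2.
  At 2: p is true, <>q is false, so p | <>q is true.
    At 2: <>q requires q at some successor in {1, 2}.
      At 1: q is false.
      At 2: q is false.
    So <>q is false at 2.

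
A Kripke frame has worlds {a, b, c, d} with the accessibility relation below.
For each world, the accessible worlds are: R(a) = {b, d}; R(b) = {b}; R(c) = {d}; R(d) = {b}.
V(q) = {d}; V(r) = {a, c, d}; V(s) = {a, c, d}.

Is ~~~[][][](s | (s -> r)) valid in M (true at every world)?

No

Let φ = ~~~[][][](s | (s -> r)). Evaluate φ at each world:
  a (successors {b, d}): φ is false.
  b (successors {b}): φ is false.
  c (successors {d}): φ is false.
  d (successors {b}): φ is false.
Detail at a (counterexample):
  At a: ~~[][][](s | (s -> r)) is true, so ~~~[][][](s | (s -> r)) is false.
    At a: ~[][][](s | (s -> r)) is false, so ~~[][][](s | (s -> r)) is true.
      At a: [][][](s | (s -> r)) is true, so ~[][][](s | (s -> r)) is false.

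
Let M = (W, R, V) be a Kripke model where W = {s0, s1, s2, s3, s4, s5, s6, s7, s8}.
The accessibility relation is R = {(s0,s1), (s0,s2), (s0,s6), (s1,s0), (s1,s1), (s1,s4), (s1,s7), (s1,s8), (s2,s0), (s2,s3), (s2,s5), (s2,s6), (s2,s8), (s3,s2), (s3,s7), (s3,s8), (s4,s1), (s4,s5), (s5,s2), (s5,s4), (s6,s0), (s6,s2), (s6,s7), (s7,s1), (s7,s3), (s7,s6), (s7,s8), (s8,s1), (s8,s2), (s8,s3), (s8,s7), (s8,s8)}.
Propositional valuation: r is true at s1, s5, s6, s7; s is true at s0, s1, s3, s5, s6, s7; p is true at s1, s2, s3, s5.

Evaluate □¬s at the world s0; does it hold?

At s0: □¬s requires ¬s at every successor {s1, s2, s6}.
  ¬s fails at s1, so □¬s is false at s0.

No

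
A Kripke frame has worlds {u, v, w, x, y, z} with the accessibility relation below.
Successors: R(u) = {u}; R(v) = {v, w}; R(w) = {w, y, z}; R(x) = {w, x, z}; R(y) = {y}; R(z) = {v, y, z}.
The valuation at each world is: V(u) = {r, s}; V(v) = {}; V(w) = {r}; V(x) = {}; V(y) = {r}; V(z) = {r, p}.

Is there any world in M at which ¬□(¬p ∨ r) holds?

No

Recall that □ψ holds at a world iff ψ holds at every accessible world, and ◇ψ holds iff ψ holds at some accessible world.
Let φ = ¬□(¬p ∨ r). Evaluate φ at each world:
  u (successors {u}): φ is false.
  v (successors {v, w}): φ is false.
  w (successors {w, y, z}): φ is false.
  x (successors {w, x, z}): φ is false.
  y (successors {y}): φ is false.
  z (successors {v, y, z}): φ is false.
For instance, at y:
  At y: □(¬p ∨ r) is true, so ¬□(¬p ∨ r) is false.
    At y: □(¬p ∨ r) requires ¬p ∨ r at every successor {y}.
      At y: ¬p ∨ r is true.
    So □(¬p ∨ r) is true at y.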